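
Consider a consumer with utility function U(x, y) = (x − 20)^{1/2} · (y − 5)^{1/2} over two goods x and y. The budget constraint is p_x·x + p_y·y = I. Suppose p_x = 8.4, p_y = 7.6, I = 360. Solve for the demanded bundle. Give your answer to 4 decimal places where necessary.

x* = 29.1667, y* = 15.1316

MRS = (y−5)/(x−20). Tangency with p_x/p_y gives y−5 = (p_x/p_y)·(x−20).
Substituting into the budget: x* = 20 + 0.5·(I − 20·p_x − 5·p_y)/p_x, and y* = 5 + 0.5·(…)/p_y.
Discretionary income = 360 − 20·8.4 − 5·7.6 = 154; x* = 20 + 0.5·154/8.4 = 29.1667; y* = 5 + 0.5·154/7.6 = 15.1316.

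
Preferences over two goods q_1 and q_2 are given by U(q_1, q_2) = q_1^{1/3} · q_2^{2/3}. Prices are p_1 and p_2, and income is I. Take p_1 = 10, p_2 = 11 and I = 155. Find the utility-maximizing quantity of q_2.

The MRS is (1/2)·q_2/q_1. Set MRS = p_1/p_2.
Rearranging, p_2·q_2 = 2·p_1·q_1. Substituting into the budget gives p_1·q_1·(1 + 2) = I.
Demand: q_1*(p_1,p_2,I) = 1/3·I/p_1 and q_2* = 2/3·I/p_2.
At p_1=10, p_2=11, I=155: q_2* = 2/3·155/11 = 9.3939.

q_2* = 9.3939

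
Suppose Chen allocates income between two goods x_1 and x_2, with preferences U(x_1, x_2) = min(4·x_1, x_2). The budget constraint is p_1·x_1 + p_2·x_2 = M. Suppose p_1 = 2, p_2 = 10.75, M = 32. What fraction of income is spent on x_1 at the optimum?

share on x_1 = 0.0444

With perfect complements, no substitution: consume in ratio x_1:x_2 = 1:4.
Budget: p_1·x_1 + p_2·4·x_1 = M, so (p_1 + 4·p_2)·x_1 = M.
Demand: x_1*(p_1,p_2,M) = M/(p_1 + 4·p_2), x_2* = 4·M/(p_1 + 4·p_2).
Here 2 + 4·10.75 = 45, giving x_1* = 0.7111 and x_2* = 2.8444.
Expenditure on x_1: 2·0.7111 = 1.4222; share = 0.0444.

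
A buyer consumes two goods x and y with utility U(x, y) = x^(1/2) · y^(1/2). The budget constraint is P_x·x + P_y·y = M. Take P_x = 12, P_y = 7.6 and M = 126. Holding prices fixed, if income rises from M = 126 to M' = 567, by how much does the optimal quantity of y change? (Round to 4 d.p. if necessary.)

Tangency: MRS = y/x = P_x/P_y.
So 0.5·P_y·y = 0.5·P_x·x; combined with the budget, a share 0.5 of income goes to x.
Demand: x*(P_x,P_y,M) = 0.5·M/P_x and y* = 0.5·M/P_y.
At P_x=12, P_y=7.6, M=126: y* = 0.5·126/7.6 = 8.2895.
At M' = 567: y* = 37.3026. Change: 37.3026 − 8.2895 = 29.0132.

Δy* = 29.0132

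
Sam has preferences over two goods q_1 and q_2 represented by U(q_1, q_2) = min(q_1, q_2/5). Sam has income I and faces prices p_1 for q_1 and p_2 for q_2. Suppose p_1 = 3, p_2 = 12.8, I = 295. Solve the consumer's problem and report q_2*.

q_2* = 22.0149

Leontief preferences: the optimum is at the kink where q_1/1 = q_2/5, i.e. q_2 = 5·q_1.
Budget: p_1·q_1 + p_2·5·q_1 = I, so (p_1 + 5·p_2)·q_1 = I.
Demand: q_1*(p_1,p_2,I) = I/(p_1 + 5·p_2), q_2* = 5·I/(p_1 + 5·p_2).
Here 3 + 5·12.8 = 67, giving q_2* = 22.0149.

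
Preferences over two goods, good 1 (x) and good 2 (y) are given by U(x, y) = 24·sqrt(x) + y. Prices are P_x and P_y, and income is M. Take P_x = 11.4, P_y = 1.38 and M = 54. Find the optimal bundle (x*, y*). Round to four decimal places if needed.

x* = 2.1101, y* = 21.6989

Set MRS = P_x/P_y: 12·x^(−1/2) = P_x/P_y.
Thus x* = (12·P_y/P_x)² — independent of M — with the rest of income spent on y.
Plugging in: x* = (12·1.38/11.4)² = 2.1101, y* = 21.6989.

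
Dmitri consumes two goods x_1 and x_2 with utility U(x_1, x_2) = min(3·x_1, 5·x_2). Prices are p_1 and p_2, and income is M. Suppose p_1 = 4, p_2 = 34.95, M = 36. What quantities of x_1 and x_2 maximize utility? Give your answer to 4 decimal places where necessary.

With perfect complements, no substitution: consume in ratio x_1:x_2 = 5:3.
Budget: p_1·x_1 + p_2·(3/5)·x_1 = M, so (5·p_1 + 3·p_2)·x_1 = 5·M.
Demand: x_1*(p_1,p_2,M) = 5·M/(5·p_1 + 3·p_2), x_2* = 3·M/(5·p_1 + 3·p_2).
Here 5·4 + 3·34.95 = 124.85, giving x_1* = 1.4417 and x_2* = 0.865.

x_1* = 1.4417, x_2* = 0.865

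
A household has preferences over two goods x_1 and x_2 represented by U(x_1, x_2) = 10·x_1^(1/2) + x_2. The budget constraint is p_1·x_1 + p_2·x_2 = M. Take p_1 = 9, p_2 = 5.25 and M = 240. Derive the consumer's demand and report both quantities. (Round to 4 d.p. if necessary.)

Plugging in: x_1* = (5·5.25/9)² = 8.5069, x_2* = 31.131.

x_1* = 8.5069, x_2* = 31.131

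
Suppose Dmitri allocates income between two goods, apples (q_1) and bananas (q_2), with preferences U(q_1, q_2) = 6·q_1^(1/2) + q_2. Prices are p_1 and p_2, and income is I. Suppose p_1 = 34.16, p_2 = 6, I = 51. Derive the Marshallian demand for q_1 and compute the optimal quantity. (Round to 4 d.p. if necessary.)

q_1* = 0.2777

Utility is quasi-linear in q_2; the FOC for q_1 is 3/√q_1 = p_1/p_2.
Thus q_1* = (3·p_2/p_1)² — independent of I — with the rest of income spent on q_2.
Plugging in: q_1* = (3·6/34.16)² = 0.2777.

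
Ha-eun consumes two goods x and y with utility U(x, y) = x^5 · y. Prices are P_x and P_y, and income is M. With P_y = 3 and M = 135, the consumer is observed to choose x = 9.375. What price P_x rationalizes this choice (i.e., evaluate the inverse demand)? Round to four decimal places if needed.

Tangency: MRS = 5·y/x = P_x/P_y.
Rearranging, P_y·y = (1/5)·P_x·x. Substituting into the budget gives P_x·x·(1 + (1/5)) = M.
Demand: x*(P_x,P_y,M) = 5/6·M/P_x and y* = 1/6·M/P_y.
Set x* = 9.375 in the demand function and solve for P_x: P_x = 12.

P_x = 12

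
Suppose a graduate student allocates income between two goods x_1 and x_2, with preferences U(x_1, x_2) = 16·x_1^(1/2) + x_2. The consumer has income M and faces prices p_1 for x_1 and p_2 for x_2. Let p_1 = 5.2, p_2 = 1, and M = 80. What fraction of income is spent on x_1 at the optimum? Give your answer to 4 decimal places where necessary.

Thus x_1* = (8·p_2/p_1)² — independent of M — with the rest of income spent on x_2.
Plugging in: x_1* = (8·1/5.2)² = 2.3669, x_2* = 67.6923.
Expenditure on x_1: 5.2·2.3669 = 12.3077; share = 0.1538.

share on x_1 = 0.1538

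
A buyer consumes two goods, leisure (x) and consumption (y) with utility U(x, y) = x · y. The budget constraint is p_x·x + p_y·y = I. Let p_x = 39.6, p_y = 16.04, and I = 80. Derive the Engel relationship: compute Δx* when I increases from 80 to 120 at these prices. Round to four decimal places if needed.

Demand: x*(p_x,p_y,I) = 0.5·I/p_x and y* = 0.5·I/p_y.
At p_x=39.6, p_y=16.04, I=80: x* = 0.5·80/39.6 = 1.0101.
At I' = 120: x* = 1.5152. Change: 1.5152 − 1.0101 = 0.5051.

Δx* = 0.5051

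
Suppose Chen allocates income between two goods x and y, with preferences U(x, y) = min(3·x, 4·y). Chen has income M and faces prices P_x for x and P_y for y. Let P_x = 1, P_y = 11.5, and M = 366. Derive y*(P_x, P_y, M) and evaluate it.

With perfect complements, no substitution: consume in ratio x:y = 4:3.
Budget: P_x·x + P_y·(3/4)·x = M, so (4·P_x + 3·P_y)·x = 4·M.
Demand: x*(P_x,P_y,M) = 4·M/(4·P_x + 3·P_y), y* = 3·M/(4·P_x + 3·P_y).
Here 4·1 + 3·11.5 = 38.5, giving y* = 28.5195.

y* = 28.5195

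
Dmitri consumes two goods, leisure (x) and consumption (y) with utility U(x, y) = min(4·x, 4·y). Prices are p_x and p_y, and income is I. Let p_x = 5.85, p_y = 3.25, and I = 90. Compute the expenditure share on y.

share on y = 0.3571

With perfect complements, no substitution: consume in ratio x:y = 4:4.
Budget: p_x·x + p_y·x = I, so (4·p_x + 4·p_y)·x = 4·I.
Demand: x*(p_x,p_y,I) = 4·I/(4·p_x + 4·p_y), y* = 4·I/(4·p_x + 4·p_y).
Here 4·5.85 + 4·3.25 = 36.4, giving x* = 9.8901 and y* = 9.8901.
Expenditure on y: 3.25·9.8901 = 32.1429; share = 0.3571.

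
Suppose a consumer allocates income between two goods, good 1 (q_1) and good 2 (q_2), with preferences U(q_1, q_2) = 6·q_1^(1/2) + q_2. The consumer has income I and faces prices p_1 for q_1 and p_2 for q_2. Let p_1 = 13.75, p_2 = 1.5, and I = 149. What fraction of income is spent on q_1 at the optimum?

Utility is quasi-linear in q_2; the FOC for q_1 is 3/√q_1 = p_1/p_2.
Thus q_1* = (3·p_2/p_1)² — independent of I — with the rest of income spent on q_2.
Plugging in: q_1* = (3·1.5/13.75)² = 0.1071, q_2* = 98.3515.
Expenditure on q_1: 13.75·0.1071 = 1.4727; share = 0.0099.

share on q_1 = 0.0099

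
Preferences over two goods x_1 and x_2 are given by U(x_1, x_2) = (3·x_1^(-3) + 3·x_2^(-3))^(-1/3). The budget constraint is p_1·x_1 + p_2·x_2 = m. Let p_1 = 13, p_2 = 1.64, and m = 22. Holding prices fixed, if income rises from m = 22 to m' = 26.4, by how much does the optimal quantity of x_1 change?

MRS = MU_x_1/MU_x_2 = (x_2/x_1)^(4). Set equal to p_1/p_2.
Hence x_2/x_1 = (p_1/p_2)^(1/(4)), i.e. raised to the 0.25 power.
Substitute x_2 = (x_2/x_1)·x_1 into the budget: x_1* = m/(p_1 + p_2·(x_2/x_1)).
Numerically x_2/x_1 = 1.677934, so x_1* = 22/(13 + 1.64·1.677934) = 1.3967.
At m' = 26.4: x_1* = 1.676. Change: 1.676 − 1.3967 = 0.2793.

Δx_1* = 0.2793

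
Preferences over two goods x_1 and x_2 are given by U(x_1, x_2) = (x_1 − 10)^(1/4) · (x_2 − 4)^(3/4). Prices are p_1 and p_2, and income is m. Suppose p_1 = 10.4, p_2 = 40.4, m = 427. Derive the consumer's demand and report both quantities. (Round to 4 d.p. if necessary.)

x_1* = 13.8798, x_2* = 6.9963

Let x_1' = x_1−10, x_2' = x_2−4. MRS = (1/3)·x_2'/x_1' = p_1/p_2.
Substituting into the budget: x_1* = 10 + 0.25·(m − 10·p_1 − 4·p_2)/p_1, and x_2* = 4 + 0.75·(…)/p_2.
Discretionary income = 427 − 10·10.4 − 4·40.4 = 161.4; x_1* = 10 + 0.25·161.4/10.4 = 13.8798; x_2* = 4 + 0.75·161.4/40.4 = 6.9963.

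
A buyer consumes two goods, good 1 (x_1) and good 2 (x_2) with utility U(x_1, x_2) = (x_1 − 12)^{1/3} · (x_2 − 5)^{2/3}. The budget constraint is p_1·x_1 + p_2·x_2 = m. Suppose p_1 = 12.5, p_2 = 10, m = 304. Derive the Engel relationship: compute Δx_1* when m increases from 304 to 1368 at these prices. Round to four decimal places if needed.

Δx_1* = 28.3733

Let x_1' = x_1−12, x_2' = x_2−5. MRS = (1/2)·x_2'/x_1' = p_1/p_2.
Substituting into the budget: x_1* = 12 + 1/3·(m − 12·p_1 − 5·p_2)/p_1, and x_2* = 5 + 2/3·(…)/p_2.
Discretionary income = 304 − 12·12.5 − 5·10 = 104; x_1* = 12 + 1/3·104/12.5 = 14.7733.
At m' = 1368: x_1* = 43.1467. Change: 43.1467 − 14.7733 = 28.3733.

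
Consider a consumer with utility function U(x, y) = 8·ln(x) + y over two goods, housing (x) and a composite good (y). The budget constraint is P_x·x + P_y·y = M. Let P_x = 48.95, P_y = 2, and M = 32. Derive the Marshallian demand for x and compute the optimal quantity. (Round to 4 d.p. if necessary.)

x* = 0.3269

At the given prices: x* = 8·2/48.95 = 0.3269.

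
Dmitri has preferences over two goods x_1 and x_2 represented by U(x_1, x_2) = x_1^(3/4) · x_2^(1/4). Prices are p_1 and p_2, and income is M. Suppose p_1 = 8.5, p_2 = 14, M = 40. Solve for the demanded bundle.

x_1* = 3.5294, x_2* = 0.7143

Tangency: MRS = 3·x_2/x_1 = p_1/p_2.
Rearranging, p_2·x_2 = (1/3)·p_1·x_1. Substituting into the budget gives p_1·x_1·(1 + (1/3)) = M.
Demand: x_1*(p_1,p_2,M) = 0.75·M/p_1 and x_2* = 0.25·M/p_2.
At p_1=8.5, p_2=14, M=40: x_1* = 0.75·40/8.5 = 3.5294, x_2* = 0.7143.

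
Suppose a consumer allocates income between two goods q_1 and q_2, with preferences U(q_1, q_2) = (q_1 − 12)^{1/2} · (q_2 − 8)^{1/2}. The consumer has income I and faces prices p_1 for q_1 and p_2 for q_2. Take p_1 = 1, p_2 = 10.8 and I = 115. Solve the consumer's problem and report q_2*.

q_2* = 8.7685

MRS = (q_2−8)/(q_1−12). Tangency with p_1/p_2 gives q_2−8 = (p_1/p_2)·(q_1−12).
Substituting into the budget: q_1* = 12 + 0.5·(I − 12·p_1 − 8·p_2)/p_1, and q_2* = 8 + 0.5·(…)/p_2.
Discretionary income = 115 − 12·1 − 8·10.8 = 16.6; q_2* = 8 + 0.5·16.6/10.8 = 8.7685.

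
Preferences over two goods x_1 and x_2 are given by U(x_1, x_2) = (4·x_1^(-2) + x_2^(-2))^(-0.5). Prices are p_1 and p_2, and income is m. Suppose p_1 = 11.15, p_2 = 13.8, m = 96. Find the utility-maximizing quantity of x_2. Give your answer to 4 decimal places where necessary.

x_2* = 2.9265

MRS = MU_x_1/MU_x_2 = 4·(x_2/x_1)^(3). Set equal to p_1/p_2.
Hence x_2/x_1 = ((1/4)·p_1/p_2)^(1/(3)), i.e. raised to the 1/3 power.
With the ratio pinned down, the budget gives x_1* = m/(p_1 + p_2·(x_2/x_1)) and x_2* = (x_2/x_1)·x_1*.
Numerically x_2/x_1 = 0.586739, so x_1* = 96/(11.15 + 13.8·0.586739) = 4.9878 and x_2* = 0.586739·4.9878 = 2.9265.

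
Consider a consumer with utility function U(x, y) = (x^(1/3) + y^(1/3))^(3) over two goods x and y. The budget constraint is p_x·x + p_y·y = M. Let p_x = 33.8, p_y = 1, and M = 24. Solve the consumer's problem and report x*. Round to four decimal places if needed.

x* = 0.1042

MRS = MU_x/MU_y = (y/x)^(2/3). Set equal to p_x/p_y.
Solve for the ratio: y/x = [p_x/p_y]^(1.5).
Substitute y = (y/x)·x into the budget: x* = M/(p_x + p_y·(y/x)).
Numerically y/x = 196.505654, so x* = 24/(33.8 + 1·196.505654) = 0.1042.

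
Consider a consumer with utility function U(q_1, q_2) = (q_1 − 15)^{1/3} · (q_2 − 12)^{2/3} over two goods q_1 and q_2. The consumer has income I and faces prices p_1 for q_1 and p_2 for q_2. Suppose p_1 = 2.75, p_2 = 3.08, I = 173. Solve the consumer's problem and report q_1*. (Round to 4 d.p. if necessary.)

q_1* = 26.4897

Let q_1' = q_1−15, q_2' = q_2−12. MRS = (1/2)·q_2'/q_1' = p_1/p_2.
After buying the subsistence bundle (15, 12), a share 1/3 of the remaining income goes to q_1: q_1* = 15 + 1/3·(I − 15p_1 − 12p_2)/p_1.
Discretionary income = 173 − 15·2.75 − 12·3.08 = 94.79; q_1* = 15 + 1/3·94.79/2.75 = 26.4897.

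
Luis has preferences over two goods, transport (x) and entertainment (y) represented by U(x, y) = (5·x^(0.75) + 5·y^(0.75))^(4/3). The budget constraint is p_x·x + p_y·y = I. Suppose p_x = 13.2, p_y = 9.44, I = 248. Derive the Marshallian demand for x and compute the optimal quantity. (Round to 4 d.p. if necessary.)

MU_x ∝ 5·x^(-0.25), MU_y ∝ 5·y^(-0.25), so MRS = (y/x)^(0.25) = p_x/p_y.
Solve for the ratio: y/x = [p_x/p_y]^(4).
With the ratio pinned down, the budget gives x* = I/(p_x + p_y·(y/x)) and y* = (y/x)·x*.
Numerically y/x = 3.82303, so x* = 248/(13.2 + 9.44·3.82303) = 5.0315.

x* = 5.0315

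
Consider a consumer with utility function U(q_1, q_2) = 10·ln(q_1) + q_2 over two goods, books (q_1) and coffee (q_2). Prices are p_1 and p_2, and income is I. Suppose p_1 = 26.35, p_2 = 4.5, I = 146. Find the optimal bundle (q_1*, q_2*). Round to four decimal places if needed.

Set MRS = p_1/p_2: (10/q_1)/1 = p_1/p_2.
So q_1*(p_1,p_2) = 10·p_2/p_1, independent of income; and q_2* = (I − 10·p_2)/p_2.
At the given prices: q_1* = 10·4.5/26.35 = 1.7078, and q_2* = 22.4444.

q_1* = 1.7078, q_2* = 22.4444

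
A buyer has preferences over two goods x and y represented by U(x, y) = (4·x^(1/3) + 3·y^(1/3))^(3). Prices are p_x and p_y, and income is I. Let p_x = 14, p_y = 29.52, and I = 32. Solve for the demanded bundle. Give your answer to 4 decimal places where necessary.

With the ratio pinned down, the budget gives x* = I/(p_x + p_y·(y/x)) and y* = (y/x)·x*.
Numerically y/x = 0.212134, so x* = 32/(14 + 29.52·0.212134) = 1.5793 and y* = 0.212134·1.5793 = 0.335.

x* = 1.5793, y* = 0.335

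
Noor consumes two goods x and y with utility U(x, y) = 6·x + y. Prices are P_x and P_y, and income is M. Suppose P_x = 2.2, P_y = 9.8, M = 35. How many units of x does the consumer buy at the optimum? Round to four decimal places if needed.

Linear utility — the consumer picks whichever good has higher MU/price: 6/2.2 = 2.7273 vs 1/9.8 = 0.102.
x gives more utility per dollar, so spend all income on x: x* = M/P_x, y* = 0.
Numerically: x* = 15.9091, y* = 0.

x* = 15.9091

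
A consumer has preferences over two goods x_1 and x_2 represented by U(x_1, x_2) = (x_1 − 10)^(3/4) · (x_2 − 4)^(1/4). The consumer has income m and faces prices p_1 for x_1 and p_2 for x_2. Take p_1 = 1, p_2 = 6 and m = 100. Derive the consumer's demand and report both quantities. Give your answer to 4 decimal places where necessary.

Let x_1' = x_1−10, x_2' = x_2−4. MRS = 3·x_2'/x_1' = p_1/p_2.
Substituting into the budget: x_1* = 10 + 0.75·(m − 10·p_1 − 4·p_2)/p_1, and x_2* = 4 + 0.25·(…)/p_2.
Discretionary income = 100 − 10·1 − 4·6 = 66; x_1* = 10 + 0.75·66/1 = 59.5; x_2* = 4 + 0.25·66/6 = 6.75.

x_1* = 59.5, x_2* = 6.75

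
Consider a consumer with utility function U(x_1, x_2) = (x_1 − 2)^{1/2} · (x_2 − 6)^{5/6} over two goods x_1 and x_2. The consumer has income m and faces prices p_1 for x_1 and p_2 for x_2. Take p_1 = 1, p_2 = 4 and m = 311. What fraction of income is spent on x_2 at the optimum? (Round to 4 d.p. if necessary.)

share on x_2 = 0.6499

This is Cobb-Douglas in (x_1−2, x_2−6): tangency gives 0.5·p_2·(x_2−6) = 5/6·p_1·(x_1−2).
Substituting into the budget: x_1* = 2 + 0.375·(m − 2·p_1 − 6·p_2)/p_1, and x_2* = 6 + 0.625·(…)/p_2.
Discretionary income = 311 − 2·1 − 6·4 = 285; x_1* = 2 + 0.375·285/1 = 108.875; x_2* = 6 + 0.625·285/4 = 50.5312.
Expenditure on x_2: 4·50.5312 = 202.125; share = 0.6499.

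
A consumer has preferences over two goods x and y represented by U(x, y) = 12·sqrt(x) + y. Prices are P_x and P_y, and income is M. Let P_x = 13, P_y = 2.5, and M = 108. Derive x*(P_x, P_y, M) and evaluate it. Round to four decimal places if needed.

x* = 1.3314

Utility is quasi-linear in y; the FOC for x is 6/√x = P_x/P_y.
Solve: √x = 6·P_y/P_x, so x*(P_x,P_y) = (6·P_y/P_x)², and y* = (M − P_x·x*)/P_y.
Plugging in: x* = (6·2.5/13)² = 1.3314.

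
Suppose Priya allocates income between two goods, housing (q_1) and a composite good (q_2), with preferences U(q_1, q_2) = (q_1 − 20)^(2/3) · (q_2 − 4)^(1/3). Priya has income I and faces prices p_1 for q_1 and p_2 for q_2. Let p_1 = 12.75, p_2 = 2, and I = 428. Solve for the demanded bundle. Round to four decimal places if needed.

q_1* = 28.6275, q_2* = 31.5

MRS = 2·(q_2−4)/(q_1−20). Tangency with p_1/p_2 gives q_2−4 = (1/2)·(p_1/p_2)·(q_1−20).
After buying the subsistence bundle (20, 4), a share 2/3 of the remaining income goes to q_1: q_1* = 20 + 2/3·(I − 20p_1 − 4p_2)/p_1.
Discretionary income = 428 − 20·12.75 − 4·2 = 165; q_1* = 20 + 2/3·165/12.75 = 28.6275; q_2* = 4 + 1/3·165/2 = 31.5.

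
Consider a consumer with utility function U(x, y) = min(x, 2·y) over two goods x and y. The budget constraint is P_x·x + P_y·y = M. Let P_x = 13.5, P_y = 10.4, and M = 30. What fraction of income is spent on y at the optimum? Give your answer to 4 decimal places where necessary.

With perfect complements, no substitution: consume in ratio x:y = 2:1.
Budget: P_x·x + P_y·(1/2)·x = M, so (2·P_x + P_y)·x = 2·M.
Demand: x*(P_x,P_y,M) = 2·M/(2·P_x + P_y), y* = M/(2·P_x + P_y).
Here 2·13.5 + 10.4 = 37.4, giving x* = 1.6043 and y* = 0.8021.
Expenditure on y: 10.4·0.8021 = 8.3422; share = 0.2781.

share on y = 0.2781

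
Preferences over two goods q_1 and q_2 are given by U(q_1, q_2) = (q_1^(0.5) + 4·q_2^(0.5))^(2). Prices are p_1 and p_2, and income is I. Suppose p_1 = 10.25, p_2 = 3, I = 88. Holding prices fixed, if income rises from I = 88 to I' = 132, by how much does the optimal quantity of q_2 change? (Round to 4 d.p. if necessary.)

Δq_2* = 14.4032

MRS = MU_q_1/MU_q_2 = (1/4)·(q_2/q_1)^(0.5). Set equal to p_1/p_2.
Hence q_2/q_1 = (4·p_1/p_2)^(1/(0.5)), i.e. raised to the 2 power.
Substitute q_2 = (q_2/q_1)·q_1 into the budget: q_1* = I/(p_1 + p_2·(q_2/q_1)).
Numerically q_2/q_1 = 186.777778, so q_1* = 88/(10.25 + 3·186.777778) = 0.1542 and q_2* = 186.777778·0.1542 = 28.8064.
At I' = 132: q_2* = 43.2096. Change: 43.2096 − 28.8064 = 14.4032.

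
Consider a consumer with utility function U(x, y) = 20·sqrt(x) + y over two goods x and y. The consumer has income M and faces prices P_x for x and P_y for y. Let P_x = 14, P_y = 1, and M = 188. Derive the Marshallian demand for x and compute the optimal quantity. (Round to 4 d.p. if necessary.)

Utility is quasi-linear in y; the FOC for x is 10/√x = P_x/P_y.
Solve: √x = 10·P_y/P_x, so x*(P_x,P_y) = (10·P_y/P_x)², and y* = (M − P_x·x*)/P_y.
Plugging in: x* = (10·1/14)² = 0.5102.

x* = 0.5102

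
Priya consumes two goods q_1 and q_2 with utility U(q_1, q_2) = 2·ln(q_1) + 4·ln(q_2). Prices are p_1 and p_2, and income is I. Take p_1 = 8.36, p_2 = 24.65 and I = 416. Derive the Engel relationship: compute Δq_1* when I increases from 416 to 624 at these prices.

Δq_1* = 8.2935

MU_q_1/MU_q_2 = (2·q_2)/(4·q_1); tangency sets this equal to p_1/p_2.
Rearranging, p_2·q_2 = 2·p_1·q_1. Substituting into the budget gives p_1·q_1·(1 + 2) = I.
Demand: q_1*(p_1,p_2,I) = 1/3·I/p_1 and q_2* = 2/3·I/p_2.
At p_1=8.36, p_2=24.65, I=416: q_1* = 1/3·416/8.36 = 16.5869.
At I' = 624: q_1* = 24.8804. Change: 24.8804 − 16.5869 = 8.2935.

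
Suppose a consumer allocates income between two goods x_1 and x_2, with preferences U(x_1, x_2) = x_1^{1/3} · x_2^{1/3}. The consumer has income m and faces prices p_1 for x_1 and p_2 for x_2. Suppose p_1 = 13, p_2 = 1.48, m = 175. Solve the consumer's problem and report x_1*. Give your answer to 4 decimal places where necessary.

x_1* = 6.7308

Tangency: MRS = x_2/x_1 = p_1/p_2.
Rearranging, p_2·x_2 = p_1·x_1. Substituting into the budget gives p_1·x_1·(1 + 1) = m.
Demand: x_1*(p_1,p_2,m) = 0.5·m/p_1 and x_2* = 0.5·m/p_2.
At p_1=13, p_2=1.48, m=175: x_1* = 0.5·175/13 = 6.7308.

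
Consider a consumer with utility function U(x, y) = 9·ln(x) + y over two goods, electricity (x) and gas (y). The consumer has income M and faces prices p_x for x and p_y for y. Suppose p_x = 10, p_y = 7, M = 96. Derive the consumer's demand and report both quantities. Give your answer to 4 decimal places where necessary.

x* = 6.3, y* = 4.7143

MU_x = 9/x, MU_y = 1. Tangency: 9/x = p_x/p_y.
So x*(p_x,p_y) = 9·p_y/p_x, independent of income; and y* = (M − 9·p_y)/p_y.
At the given prices: x* = 9·7/10 = 6.3, and y* = 4.7143.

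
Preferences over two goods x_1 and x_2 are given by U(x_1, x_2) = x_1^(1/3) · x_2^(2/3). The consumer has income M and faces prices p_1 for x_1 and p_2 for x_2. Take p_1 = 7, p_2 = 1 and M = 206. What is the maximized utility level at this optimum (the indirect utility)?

V = 56.9814

MU_x_1/MU_x_2 = (1/3·x_2)/(2/3·x_1); tangency sets this equal to p_1/p_2.
Rearranging, p_2·x_2 = 2·p_1·x_1. Substituting into the budget gives p_1·x_1·(1 + 2) = M.
Demand: x_1*(p_1,p_2,M) = 1/3·M/p_1 and x_2* = 2/3·M/p_2.
At p_1=7, p_2=1, M=206: x_1* = 1/3·206/7 = 9.8095, x_2* = 137.3333.
Utility at the optimum: U(9.8095, 137.3333) = 56.9814.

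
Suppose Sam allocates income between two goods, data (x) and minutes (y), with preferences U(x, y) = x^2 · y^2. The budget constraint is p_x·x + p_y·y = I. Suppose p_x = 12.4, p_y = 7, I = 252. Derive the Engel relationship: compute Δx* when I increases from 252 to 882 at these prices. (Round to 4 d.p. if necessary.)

Δx* = 25.4032

Tangency: MRS = y/x = p_x/p_y.
Rearranging, p_y·y = p_x·x. Substituting into the budget gives p_x·x·(1 + 1) = I.
Demand: x*(p_x,p_y,I) = 0.5·I/p_x and y* = 0.5·I/p_y.
At p_x=12.4, p_y=7, I=252: x* = 0.5·252/12.4 = 10.1613.
At I' = 882: x* = 35.5645. Change: 35.5645 − 10.1613 = 25.4032.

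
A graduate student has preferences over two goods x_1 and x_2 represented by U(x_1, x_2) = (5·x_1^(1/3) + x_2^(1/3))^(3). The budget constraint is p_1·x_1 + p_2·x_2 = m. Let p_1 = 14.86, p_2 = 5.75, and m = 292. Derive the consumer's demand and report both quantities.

x_1* = 17.1798, x_2* = 6.384

MU_x_1 ∝ 5·x_1^(-2/3), MU_x_2 ∝ x_2^(-2/3), so MRS = 5·(x_2/x_1)^(2/3) = p_1/p_2.
Hence x_2/x_1 = ((1/5)·p_1/p_2)^(1/(2/3)), i.e. raised to the 1.5 power.
Substitute x_2 = (x_2/x_1)·x_1 into the budget: x_1* = m/(p_1 + p_2·(x_2/x_1)).
Numerically x_2/x_1 = 0.371596, so x_1* = 292/(14.86 + 5.75·0.371596) = 17.1798 and x_2* = 0.371596·17.1798 = 6.384.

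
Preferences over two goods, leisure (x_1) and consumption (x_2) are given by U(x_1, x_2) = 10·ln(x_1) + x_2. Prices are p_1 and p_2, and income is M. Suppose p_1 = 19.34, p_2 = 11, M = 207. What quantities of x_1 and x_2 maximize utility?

x_1* = 5.6877, x_2* = 8.8182

Set MRS = p_1/p_2: (10/x_1)/1 = p_1/p_2.
So x_1*(p_1,p_2) = 10·p_2/p_1, independent of income; and x_2* = (M − 10·p_2)/p_2.
At the given prices: x_1* = 10·11/19.34 = 5.6877, and x_2* = 8.8182.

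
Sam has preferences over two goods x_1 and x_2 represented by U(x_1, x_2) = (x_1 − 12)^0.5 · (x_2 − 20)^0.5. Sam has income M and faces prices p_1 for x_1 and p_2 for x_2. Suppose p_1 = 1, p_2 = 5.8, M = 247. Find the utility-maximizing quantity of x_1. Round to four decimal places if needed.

This is Cobb-Douglas in (x_1−12, x_2−20): tangency gives 0.5·p_2·(x_2−20) = 0.5·p_1·(x_1−12).
After buying the subsistence bundle (12, 20), a share 0.5 of the remaining income goes to x_1: x_1* = 12 + 0.5·(M − 12p_1 − 20p_2)/p_1.
Discretionary income = 247 − 12·1 − 20·5.8 = 119; x_1* = 12 + 0.5·119/1 = 71.5.

x_1* = 71.5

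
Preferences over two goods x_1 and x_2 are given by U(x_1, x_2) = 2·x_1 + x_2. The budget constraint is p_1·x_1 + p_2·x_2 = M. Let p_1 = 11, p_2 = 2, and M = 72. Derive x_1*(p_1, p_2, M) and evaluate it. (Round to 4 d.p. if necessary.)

x_1* = 0

x_2 gives more utility per dollar, so spend all income on x_2: x_2* = M/p_2, x_1* = 0.
Numerically: x_1* = 0, x_2* = 36.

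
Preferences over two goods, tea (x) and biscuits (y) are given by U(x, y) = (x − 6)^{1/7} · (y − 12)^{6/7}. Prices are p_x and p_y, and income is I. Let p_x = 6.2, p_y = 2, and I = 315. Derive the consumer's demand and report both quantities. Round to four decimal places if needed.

Let x' = x−6, y' = y−12. MRS = (1/6)·y'/x' = p_x/p_y.
Substituting into the budget: x* = 6 + 1/7·(I − 6·p_x − 12·p_y)/p_x, and y* = 12 + 6/7·(…)/p_y.
Discretionary income = 315 − 6·6.2 − 12·2 = 253.8; x* = 6 + 1/7·253.8/6.2 = 11.8479; y* = 12 + 6/7·253.8/2 = 120.7714.

x* = 11.8479, y* = 120.7714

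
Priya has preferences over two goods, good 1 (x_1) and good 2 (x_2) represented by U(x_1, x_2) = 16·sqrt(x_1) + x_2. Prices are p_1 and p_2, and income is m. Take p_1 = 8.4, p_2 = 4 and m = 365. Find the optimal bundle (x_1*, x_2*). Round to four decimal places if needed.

x_1* = 14.5125, x_2* = 60.7738

Thus x_1* = (8·p_2/p_1)² — independent of m — with the rest of income spent on x_2.
Plugging in: x_1* = (8·4/8.4)² = 14.5125, x_2* = 60.7738.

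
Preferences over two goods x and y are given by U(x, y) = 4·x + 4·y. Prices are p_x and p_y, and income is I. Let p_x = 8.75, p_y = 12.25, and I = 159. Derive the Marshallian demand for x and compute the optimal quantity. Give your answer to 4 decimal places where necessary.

x* = 18.1714

Perfect substitutes: compare marginal utility per dollar. 4/p_x vs 4/p_y → 0.4571 vs 0.3265.
x gives more utility per dollar, so spend all income on x: x* = I/p_x, y* = 0.
Numerically: x* = 18.1714, y* = 0.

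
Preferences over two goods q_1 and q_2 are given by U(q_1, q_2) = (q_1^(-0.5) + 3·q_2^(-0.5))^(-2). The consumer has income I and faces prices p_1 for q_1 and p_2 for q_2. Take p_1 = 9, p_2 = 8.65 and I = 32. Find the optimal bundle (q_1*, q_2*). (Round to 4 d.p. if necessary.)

MU_q_1 ∝ q_1^(-1.5), MU_q_2 ∝ 3·q_2^(-1.5), so MRS = (1/3)·(q_2/q_1)^(1.5) = p_1/p_2.
Hence q_2/q_1 = (3·p_1/p_2)^(1/(1.5)), i.e. raised to the 2/3 power.
With the ratio pinned down, the budget gives q_1* = I/(p_1 + p_2·(q_2/q_1)) and q_2* = (q_2/q_1)·q_1*.
Numerically q_2/q_1 = 2.135822, so q_1* = 32/(9 + 8.65·2.135822) = 1.1647 and q_2* = 2.135822·1.1647 = 2.4876.

q_1* = 1.1647, q_2* = 2.4876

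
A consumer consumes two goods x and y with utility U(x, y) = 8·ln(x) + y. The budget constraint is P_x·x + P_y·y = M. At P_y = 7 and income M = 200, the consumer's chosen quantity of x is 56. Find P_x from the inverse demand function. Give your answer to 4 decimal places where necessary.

MU_x = 8/x, MU_y = 1. Tangency: 8/x = P_x/P_y.
So x*(P_x,P_y) = 8·P_y/P_x, independent of income; and y* = (M − 8·P_y)/P_y.
Set x* = 56 in the demand function and solve for P_x: P_x = 1.

P_x = 1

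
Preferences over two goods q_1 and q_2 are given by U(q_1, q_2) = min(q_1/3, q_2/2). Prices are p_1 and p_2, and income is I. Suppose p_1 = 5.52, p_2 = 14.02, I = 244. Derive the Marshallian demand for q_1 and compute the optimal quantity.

Demand: q_1*(p_1,p_2,I) = 3·I/(3·p_1 + 2·p_2), q_2* = 2·I/(3·p_1 + 2·p_2).
Here 3·5.52 + 2·14.02 = 44.6, giving q_1* = 16.4126.

q_1* = 16.4126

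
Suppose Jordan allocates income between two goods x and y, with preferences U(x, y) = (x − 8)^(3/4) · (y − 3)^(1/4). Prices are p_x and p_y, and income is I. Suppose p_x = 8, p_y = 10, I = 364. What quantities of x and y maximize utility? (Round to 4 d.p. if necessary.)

Discretionary income = 364 − 8·8 − 3·10 = 270; x* = 8 + 0.75·270/8 = 33.3125; y* = 3 + 0.25·270/10 = 9.75.

x* = 33.3125, y* = 9.75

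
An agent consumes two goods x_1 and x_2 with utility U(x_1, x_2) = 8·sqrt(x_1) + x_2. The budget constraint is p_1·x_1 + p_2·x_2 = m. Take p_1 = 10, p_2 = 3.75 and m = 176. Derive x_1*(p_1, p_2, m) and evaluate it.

Thus x_1* = (4·p_2/p_1)² — independent of m — with the rest of income spent on x_2.
Plugging in: x_1* = (4·3.75/10)² = 2.25.

x_1* = 2.25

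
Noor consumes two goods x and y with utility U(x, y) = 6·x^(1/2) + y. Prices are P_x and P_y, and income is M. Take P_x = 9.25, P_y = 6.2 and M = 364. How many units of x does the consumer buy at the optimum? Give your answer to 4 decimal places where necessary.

x* = 4.0434

Solve: √x = 3·P_y/P_x, so x*(P_x,P_y) = (3·P_y/P_x)², and y* = (M − P_x·x*)/P_y.
Plugging in: x* = (3·6.2/9.25)² = 4.0434.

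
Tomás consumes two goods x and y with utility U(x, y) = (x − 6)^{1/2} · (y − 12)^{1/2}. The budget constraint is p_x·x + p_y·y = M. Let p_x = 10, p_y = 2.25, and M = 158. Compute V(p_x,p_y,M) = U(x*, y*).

V = 7.4841

This is Cobb-Douglas in (x−6, y−12): tangency gives 0.5·p_y·(y−12) = 0.5·p_x·(x−6).
Substituting into the budget: x* = 6 + 0.5·(M − 6·p_x − 12·p_y)/p_x, and y* = 12 + 0.5·(…)/p_y.
Discretionary income = 158 − 6·10 − 12·2.25 = 71; x* = 6 + 0.5·71/10 = 9.55; y* = 12 + 0.5·71/2.25 = 27.7778.
Utility at the optimum: U(9.55, 27.7778) = 7.4841.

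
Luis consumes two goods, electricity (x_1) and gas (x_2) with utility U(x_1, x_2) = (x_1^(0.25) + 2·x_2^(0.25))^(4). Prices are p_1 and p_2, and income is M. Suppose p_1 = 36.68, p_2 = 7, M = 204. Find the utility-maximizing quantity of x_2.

Substitute x_2 = (x_2/x_1)·x_1 into the budget: x_1* = M/(p_1 + p_2·(x_2/x_1)).
Numerically x_2/x_1 = 22.9341, so x_1* = 204/(36.68 + 7·22.9341) = 1.0344 and x_2* = 22.9341·1.0344 = 23.7227.

x_2* = 23.7227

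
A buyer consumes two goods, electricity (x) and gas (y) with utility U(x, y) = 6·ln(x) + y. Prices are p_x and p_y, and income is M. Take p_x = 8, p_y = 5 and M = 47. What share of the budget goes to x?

share on x = 0.6383

Set MRS = p_x/p_y: (6/x)/1 = p_x/p_y.
So x*(p_x,p_y) = 6·p_y/p_x, independent of income; and y* = (M − 6·p_y)/p_y.
At the given prices: x* = 6·5/8 = 3.75, and y* = 3.4.
Expenditure on x: 8·3.75 = 30; share = 0.6383.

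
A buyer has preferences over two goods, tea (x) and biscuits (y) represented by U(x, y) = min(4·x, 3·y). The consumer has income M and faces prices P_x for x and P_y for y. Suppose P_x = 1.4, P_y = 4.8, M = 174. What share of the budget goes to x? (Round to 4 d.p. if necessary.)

share on x = 0.1795

Leontief preferences: the optimum is at the kink where x/3 = y/4, i.e. y = (4/3)·x.
Budget: P_x·x + P_y·(4/3)·x = M, so (3·P_x + 4·P_y)·x = 3·M.
Demand: x*(P_x,P_y,M) = 3·M/(3·P_x + 4·P_y), y* = 4·M/(3·P_x + 4·P_y).
Here 3·1.4 + 4·4.8 = 23.4, giving x* = 22.3077 and y* = 29.7436.
Expenditure on x: 1.4·22.3077 = 31.2308; share = 0.1795.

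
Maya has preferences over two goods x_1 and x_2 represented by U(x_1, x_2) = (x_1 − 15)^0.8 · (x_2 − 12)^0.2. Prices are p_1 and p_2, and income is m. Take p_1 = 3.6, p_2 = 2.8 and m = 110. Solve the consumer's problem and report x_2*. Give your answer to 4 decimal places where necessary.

Let x_1' = x_1−15, x_2' = x_2−12. MRS = 4·x_2'/x_1' = p_1/p_2.
Substituting into the budget: x_1* = 15 + 0.8·(m − 15·p_1 − 12·p_2)/p_1, and x_2* = 12 + 0.2·(…)/p_2.
Discretionary income = 110 − 15·3.6 − 12·2.8 = 22.4; x_2* = 12 + 0.2·22.4/2.8 = 13.6.

x_2* = 13.6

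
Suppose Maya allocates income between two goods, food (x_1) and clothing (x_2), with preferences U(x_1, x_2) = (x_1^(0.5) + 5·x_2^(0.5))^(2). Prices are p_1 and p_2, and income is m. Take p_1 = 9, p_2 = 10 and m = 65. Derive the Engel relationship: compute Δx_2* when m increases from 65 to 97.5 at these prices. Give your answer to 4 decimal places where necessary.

Δx_2* = 3.1117

With the ratio pinned down, the budget gives x_1* = m/(p_1 + p_2·(x_2/x_1)) and x_2* = (x_2/x_1)·x_1*.
Numerically x_2/x_1 = 20.25, so x_1* = 65/(9 + 10·20.25) = 0.3073 and x_2* = 20.25·0.3073 = 6.2234.
At m' = 97.5: x_2* = 9.3351. Change: 9.3351 − 6.2234 = 3.1117.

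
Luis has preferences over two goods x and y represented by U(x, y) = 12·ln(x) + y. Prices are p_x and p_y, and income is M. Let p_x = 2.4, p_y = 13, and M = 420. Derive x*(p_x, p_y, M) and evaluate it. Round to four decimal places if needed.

x* = 65

So x*(p_x,p_y) = 12·p_y/p_x, independent of income; and y* = (M − 12·p_y)/p_y.
At the given prices: x* = 12·13/2.4 = 65.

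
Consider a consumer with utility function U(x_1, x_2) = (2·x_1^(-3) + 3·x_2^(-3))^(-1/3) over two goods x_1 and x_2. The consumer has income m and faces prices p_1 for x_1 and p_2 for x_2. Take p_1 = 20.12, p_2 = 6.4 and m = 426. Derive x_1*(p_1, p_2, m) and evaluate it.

Numerically x_2/x_1 = 1.473618, so x_1* = 426/(20.12 + 6.4·1.473618) = 14.4157.

x_1* = 14.4157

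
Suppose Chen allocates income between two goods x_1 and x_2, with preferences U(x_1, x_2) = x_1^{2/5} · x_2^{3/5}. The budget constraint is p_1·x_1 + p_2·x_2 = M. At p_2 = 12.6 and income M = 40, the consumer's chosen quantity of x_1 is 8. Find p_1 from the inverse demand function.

p_1 = 2

Tangency: MRS = (2/3)·x_2/x_1 = p_1/p_2.
So 0.4·p_2·x_2 = 0.6·p_1·x_1; combined with the budget, a share 0.4 of income goes to x_1.
Demand: x_1*(p_1,p_2,M) = 0.4·M/p_1 and x_2* = 0.6·M/p_2.
Set x_1* = 8 in the demand function and solve for p_1: p_1 = 2.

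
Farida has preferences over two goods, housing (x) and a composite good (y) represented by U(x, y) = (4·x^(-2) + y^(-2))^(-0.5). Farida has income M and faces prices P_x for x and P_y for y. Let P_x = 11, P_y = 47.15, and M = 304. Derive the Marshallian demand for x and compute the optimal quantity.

MU_x ∝ 4·x^(-3), MU_y ∝ y^(-3), so MRS = 4·(y/x)^(3) = P_x/P_y.
Hence y/x = ((1/4)·P_x/P_y)^(1/(3)), i.e. raised to the 1/3 power.
With the ratio pinned down, the budget gives x* = M/(P_x + P_y·(y/x)) and y* = (y/x)·x*.
Numerically y/x = 0.387808, so x* = 304/(11 + 47.15·0.387808) = 10.3807.

x* = 10.3807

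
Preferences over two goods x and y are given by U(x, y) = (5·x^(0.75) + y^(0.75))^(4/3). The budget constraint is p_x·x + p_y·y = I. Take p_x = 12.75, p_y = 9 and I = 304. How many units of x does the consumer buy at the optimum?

MU_x ∝ 5·x^(-0.25), MU_y ∝ y^(-0.25), so MRS = 5·(y/x)^(0.25) = p_x/p_y.
Hence y/x = ((1/5)·p_x/p_y)^(1/(0.25)), i.e. raised to the 4 power.
With the ratio pinned down, the budget gives x* = I/(p_x + p_y·(y/x)) and y* = (y/x)·x*.
Numerically y/x = 0.006445, so x* = 304/(12.75 + 9·0.006445) = 23.7352.

x* = 23.7352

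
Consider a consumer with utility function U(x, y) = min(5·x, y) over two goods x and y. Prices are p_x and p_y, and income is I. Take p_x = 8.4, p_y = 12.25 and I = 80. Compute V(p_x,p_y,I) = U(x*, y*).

With perfect complements, no substitution: consume in ratio x:y = 1:5.
Budget: p_x·x + p_y·5·x = I, so (p_x + 5·p_y)·x = I.
Demand: x*(p_x,p_y,I) = I/(p_x + 5·p_y), y* = 5·I/(p_x + 5·p_y).
Here 8.4 + 5·12.25 = 69.65, giving x* = 1.1486 and y* = 5.743.
Utility at the optimum: U(1.1486, 5.743) = 5.743.

V = 5.743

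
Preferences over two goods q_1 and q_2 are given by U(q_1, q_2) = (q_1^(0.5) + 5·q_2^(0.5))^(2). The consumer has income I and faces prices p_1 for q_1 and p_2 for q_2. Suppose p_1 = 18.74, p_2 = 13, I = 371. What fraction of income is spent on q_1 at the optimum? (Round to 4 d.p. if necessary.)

share on q_1 = 0.027

From the CES first-order condition, (1/5)·(q_2/q_1)^(0.5) = p_1/p_2.
Solve for the ratio: q_2/q_1 = [5·p_1/p_2]^(2).
With the ratio pinned down, the budget gives q_1* = I/(p_1 + p_2·(q_2/q_1)) and q_2* = (q_2/q_1)·q_1*.
Numerically q_2/q_1 = 51.950828, so q_1* = 371/(18.74 + 13·51.950828) = 0.5345 and q_2* = 51.950828·0.5345 = 27.768.
Expenditure on q_1: 18.74·0.5345 = 10.0166; share = 0.027.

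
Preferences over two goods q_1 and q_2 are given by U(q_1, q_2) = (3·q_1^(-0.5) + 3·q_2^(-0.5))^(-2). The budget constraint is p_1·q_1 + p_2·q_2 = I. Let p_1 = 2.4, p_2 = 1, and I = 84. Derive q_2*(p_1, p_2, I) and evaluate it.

MRS = MU_q_1/MU_q_2 = (q_2/q_1)^(1.5). Set equal to p_1/p_2.
Hence q_2/q_1 = (p_1/p_2)^(1/(1.5)), i.e. raised to the 2/3 power.
Substitute q_2 = (q_2/q_1)·q_1 into the budget: q_1* = I/(p_1 + p_2·(q_2/q_1)).
Numerically q_2/q_1 = 1.792562, so q_1* = 84/(2.4 + 1·1.792562) = 20.0355 and q_2* = 1.792562·20.0355 = 35.9148.

q_2* = 35.9148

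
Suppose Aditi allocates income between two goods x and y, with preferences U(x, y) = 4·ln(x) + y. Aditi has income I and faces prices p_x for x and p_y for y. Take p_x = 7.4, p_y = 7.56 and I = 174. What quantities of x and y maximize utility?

x* = 4.0865, y* = 19.0159

Set MRS = p_x/p_y: (4/x)/1 = p_x/p_y.
So x*(p_x,p_y) = 4·p_y/p_x, independent of income; and y* = (I − 4·p_y)/p_y.
At the given prices: x* = 4·7.56/7.4 = 4.0865, and y* = 19.0159.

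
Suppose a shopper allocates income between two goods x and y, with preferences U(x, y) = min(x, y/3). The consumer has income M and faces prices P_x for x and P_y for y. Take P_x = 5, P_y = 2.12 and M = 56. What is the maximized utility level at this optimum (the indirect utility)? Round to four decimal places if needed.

V = 4.9296

Leontief preferences: the optimum is at the kink where x/1 = y/3, i.e. y = 3·x.
Budget: P_x·x + P_y·3·x = M, so (P_x + 3·P_y)·x = M.
Demand: x*(P_x,P_y,M) = M/(P_x + 3·P_y), y* = 3·M/(P_x + 3·P_y).
Here 5 + 3·2.12 = 11.36, giving x* = 4.9296 and y* = 14.7887.
Utility at the optimum: U(4.9296, 14.7887) = 4.9296.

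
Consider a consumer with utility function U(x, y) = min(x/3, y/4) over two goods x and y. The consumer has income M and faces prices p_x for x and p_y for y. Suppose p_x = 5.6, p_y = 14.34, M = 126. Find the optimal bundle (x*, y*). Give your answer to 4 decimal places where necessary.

x* = 5.0971, y* = 6.7961

Demand: x*(p_x,p_y,M) = 3·M/(3·p_x + 4·p_y), y* = 4·M/(3·p_x + 4·p_y).
Here 3·5.6 + 4·14.34 = 74.16, giving x* = 5.0971 and y* = 6.7961.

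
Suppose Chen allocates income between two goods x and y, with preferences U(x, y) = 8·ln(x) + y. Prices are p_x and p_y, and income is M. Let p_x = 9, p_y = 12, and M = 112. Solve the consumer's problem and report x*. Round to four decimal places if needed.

So x*(p_x,p_y) = 8·p_y/p_x, independent of income; and y* = (M − 8·p_y)/p_y.
At the given prices: x* = 8·12/9 = 10.6667.

x* = 10.6667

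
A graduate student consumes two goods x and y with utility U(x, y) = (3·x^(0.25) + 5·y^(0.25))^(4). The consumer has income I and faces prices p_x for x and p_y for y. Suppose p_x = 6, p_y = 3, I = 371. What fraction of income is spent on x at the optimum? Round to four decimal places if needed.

share on x = 0.2866

MRS = MU_x/MU_y = (3/5)·(y/x)^(0.75). Set equal to p_x/p_y.
Hence y/x = ((5/3)·p_x/p_y)^(1/(0.75)), i.e. raised to the 4/3 power.
With the ratio pinned down, the budget gives x* = I/(p_x + p_y·(y/x)) and y* = (y/x)·x*.
Numerically y/x = 4.979339, so x* = 371/(6 + 3·4.979339) = 17.719 and y* = 4.979339·17.719 = 88.2287.
Expenditure on x: 6·17.719 = 106.3138; share = 0.2866.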